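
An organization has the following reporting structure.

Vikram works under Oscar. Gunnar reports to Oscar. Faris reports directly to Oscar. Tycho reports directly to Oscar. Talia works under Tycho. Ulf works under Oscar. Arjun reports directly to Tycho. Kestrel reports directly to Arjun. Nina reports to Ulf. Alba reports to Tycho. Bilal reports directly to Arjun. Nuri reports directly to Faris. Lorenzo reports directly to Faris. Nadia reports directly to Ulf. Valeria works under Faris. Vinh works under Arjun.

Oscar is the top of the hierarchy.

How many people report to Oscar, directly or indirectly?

16

Oscar directly manages Vikram, Gunnar, Faris, Tycho, Ulf. Vikram has no reports. Gunnar has no reports. Under Faris: Valeria, Lorenzo, Nuri (3). Under Tycho: Alba, Arjun, Vinh, Bilal, Kestrel, Talia (6). Under Ulf: Nadia, Nina (2). So Oscar's organization is 5 direct reports plus everyone under them: 1 + 1 + 4 + 7 + 3 = 16.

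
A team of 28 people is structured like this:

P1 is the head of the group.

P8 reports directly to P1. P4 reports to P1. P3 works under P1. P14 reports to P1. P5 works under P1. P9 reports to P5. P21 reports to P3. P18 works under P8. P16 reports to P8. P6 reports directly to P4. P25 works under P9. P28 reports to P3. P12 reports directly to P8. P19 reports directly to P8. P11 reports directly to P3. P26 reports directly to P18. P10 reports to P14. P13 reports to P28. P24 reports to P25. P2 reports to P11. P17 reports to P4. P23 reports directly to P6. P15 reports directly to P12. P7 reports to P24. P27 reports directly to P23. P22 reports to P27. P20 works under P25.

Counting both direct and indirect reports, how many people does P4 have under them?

P4 directly manages P6, P17. Under P6: P23, P27, P22 (3). P17 has no reports. So P4's organization is 2 direct reports plus everyone under them: 4 + 1 = 5.

5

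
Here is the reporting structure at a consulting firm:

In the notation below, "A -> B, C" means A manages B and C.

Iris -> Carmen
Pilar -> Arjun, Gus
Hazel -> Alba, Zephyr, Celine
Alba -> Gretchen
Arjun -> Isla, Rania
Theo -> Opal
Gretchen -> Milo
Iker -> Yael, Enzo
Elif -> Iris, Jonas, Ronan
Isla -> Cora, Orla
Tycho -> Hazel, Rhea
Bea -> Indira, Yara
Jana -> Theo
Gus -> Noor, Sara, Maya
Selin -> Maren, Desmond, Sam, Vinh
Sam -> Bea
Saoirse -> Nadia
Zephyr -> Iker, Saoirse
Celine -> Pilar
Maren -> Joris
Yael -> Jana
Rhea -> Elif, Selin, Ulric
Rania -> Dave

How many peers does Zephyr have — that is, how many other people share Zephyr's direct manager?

Zephyr reports to Hazel. Hazel's other direct reports are Alba, Celine — 2 peers.

2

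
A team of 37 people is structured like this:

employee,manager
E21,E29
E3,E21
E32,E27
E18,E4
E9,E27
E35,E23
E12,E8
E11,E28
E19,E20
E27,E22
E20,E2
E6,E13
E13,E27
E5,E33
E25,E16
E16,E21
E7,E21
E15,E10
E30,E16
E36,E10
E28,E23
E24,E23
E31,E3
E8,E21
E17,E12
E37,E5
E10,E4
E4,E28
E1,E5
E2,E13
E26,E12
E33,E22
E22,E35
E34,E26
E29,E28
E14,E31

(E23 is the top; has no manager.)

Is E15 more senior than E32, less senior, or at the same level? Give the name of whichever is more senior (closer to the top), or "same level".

same level

Both E15 and E32 are 4 levels below E23.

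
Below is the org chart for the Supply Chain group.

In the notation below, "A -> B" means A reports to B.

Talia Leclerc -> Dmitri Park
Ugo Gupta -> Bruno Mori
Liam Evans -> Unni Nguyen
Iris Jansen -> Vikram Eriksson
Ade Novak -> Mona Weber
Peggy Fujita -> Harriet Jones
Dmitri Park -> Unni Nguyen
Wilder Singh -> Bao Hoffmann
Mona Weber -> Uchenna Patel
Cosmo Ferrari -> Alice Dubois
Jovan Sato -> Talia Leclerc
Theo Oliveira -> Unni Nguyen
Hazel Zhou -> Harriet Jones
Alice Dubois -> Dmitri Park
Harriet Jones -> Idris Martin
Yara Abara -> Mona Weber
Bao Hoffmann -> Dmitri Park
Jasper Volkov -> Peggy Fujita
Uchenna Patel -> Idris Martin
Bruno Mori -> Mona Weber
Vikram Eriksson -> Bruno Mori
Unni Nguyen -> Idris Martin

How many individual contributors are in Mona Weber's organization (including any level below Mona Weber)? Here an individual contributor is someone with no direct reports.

4

The people in Mona Weber's organization with no one reporting to them are Yara Abara, Ugo Gupta, Iris Jansen, Ade Novak. That is 4.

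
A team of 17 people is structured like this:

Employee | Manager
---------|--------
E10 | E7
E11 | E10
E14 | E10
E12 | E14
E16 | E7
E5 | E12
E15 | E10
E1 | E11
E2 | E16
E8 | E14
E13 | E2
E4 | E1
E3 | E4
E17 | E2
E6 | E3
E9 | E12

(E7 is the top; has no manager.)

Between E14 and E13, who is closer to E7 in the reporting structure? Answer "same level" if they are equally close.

E14 is 2 levels below E7; E13 is 3. E14 is higher.

E14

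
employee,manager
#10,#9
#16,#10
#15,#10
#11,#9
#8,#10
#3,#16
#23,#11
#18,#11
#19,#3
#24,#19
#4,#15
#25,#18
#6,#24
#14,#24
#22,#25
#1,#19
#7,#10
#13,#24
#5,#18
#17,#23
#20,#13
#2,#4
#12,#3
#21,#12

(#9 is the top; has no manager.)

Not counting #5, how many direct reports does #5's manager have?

#5 reports to #18. #18's other direct reports are #25 — 1 peer.

1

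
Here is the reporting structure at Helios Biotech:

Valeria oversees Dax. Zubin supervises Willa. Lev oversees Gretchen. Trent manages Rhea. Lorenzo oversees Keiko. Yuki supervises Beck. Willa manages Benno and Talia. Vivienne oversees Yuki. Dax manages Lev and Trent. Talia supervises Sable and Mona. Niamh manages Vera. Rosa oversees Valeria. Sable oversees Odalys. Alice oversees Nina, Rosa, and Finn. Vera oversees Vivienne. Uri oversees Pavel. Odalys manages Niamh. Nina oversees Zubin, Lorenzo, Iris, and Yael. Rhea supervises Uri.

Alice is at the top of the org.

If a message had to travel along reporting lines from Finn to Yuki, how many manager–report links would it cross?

11

Finn is 1 level below Alice, and Yuki is 10 levels below Alice (their lowest common manager). The shortest path runs up from Finn to Alice and back down to Yuki: 1 + 10 = 11 links.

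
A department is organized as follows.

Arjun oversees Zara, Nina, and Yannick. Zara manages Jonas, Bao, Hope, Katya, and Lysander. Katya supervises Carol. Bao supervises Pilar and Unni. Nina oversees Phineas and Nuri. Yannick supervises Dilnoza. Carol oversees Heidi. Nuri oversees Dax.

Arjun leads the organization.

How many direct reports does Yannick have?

Yannick directly manages Dilnoza. That is 1 direct report.

1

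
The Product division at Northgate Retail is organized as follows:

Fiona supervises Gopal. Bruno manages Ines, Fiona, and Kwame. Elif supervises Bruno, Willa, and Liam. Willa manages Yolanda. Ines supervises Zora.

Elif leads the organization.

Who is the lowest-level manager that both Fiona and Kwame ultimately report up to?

Fiona's chain of managers is Bruno, Elif. Kwame's chain of managers is Bruno, Elif. The first manager that appears in both chains is Bruno.

Bruno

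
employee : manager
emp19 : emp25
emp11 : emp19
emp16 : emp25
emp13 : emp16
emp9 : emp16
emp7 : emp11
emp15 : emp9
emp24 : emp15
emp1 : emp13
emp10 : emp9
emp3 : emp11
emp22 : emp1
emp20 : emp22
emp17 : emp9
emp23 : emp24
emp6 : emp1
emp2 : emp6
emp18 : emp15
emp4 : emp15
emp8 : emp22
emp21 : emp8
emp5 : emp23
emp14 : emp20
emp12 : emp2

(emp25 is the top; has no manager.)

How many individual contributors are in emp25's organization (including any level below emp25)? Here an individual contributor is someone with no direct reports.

The people in emp25's organization with no one reporting to them are emp17, emp10, emp4, emp18, emp5, emp12, emp21, emp14, emp3, emp7. That is 10.

10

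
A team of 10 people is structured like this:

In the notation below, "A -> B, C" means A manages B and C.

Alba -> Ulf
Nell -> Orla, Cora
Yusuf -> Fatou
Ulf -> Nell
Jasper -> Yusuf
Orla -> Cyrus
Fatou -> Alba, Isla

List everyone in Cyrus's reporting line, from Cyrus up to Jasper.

Cyrus reports to Orla. Orla reports to Nell. Nell reports to Ulf. Ulf reports to Alba. Alba reports to Fatou. Fatou reports to Yusuf. Yusuf reports to Jasper. Jasper is at the top.

Cyrus -> Orla -> Nell -> Ulf -> Alba -> Fatou -> Yusuf -> Jasper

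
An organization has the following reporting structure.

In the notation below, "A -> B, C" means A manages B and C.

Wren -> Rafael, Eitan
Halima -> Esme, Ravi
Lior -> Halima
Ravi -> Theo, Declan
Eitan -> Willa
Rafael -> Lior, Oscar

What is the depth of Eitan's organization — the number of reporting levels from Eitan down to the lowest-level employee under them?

1

The longest chain under Eitan runs Eitan → Willa, which is 1 level below Eitan.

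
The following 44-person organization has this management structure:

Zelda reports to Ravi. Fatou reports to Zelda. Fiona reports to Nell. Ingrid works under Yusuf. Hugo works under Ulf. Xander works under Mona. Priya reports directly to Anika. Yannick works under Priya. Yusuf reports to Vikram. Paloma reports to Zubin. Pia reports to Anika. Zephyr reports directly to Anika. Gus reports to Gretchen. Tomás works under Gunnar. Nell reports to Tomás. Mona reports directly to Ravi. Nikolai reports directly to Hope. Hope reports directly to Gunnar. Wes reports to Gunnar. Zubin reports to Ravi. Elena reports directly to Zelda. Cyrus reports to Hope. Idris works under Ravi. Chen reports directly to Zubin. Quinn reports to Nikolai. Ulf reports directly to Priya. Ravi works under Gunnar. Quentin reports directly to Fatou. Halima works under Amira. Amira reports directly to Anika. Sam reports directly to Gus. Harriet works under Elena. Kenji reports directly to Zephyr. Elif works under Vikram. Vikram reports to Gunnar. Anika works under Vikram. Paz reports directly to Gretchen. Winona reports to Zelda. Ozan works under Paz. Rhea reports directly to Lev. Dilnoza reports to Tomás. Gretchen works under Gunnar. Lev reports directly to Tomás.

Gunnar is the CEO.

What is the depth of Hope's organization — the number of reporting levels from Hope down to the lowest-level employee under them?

2

The longest chain under Hope runs Hope → Nikolai → Quinn, which is 2 levels below Hope.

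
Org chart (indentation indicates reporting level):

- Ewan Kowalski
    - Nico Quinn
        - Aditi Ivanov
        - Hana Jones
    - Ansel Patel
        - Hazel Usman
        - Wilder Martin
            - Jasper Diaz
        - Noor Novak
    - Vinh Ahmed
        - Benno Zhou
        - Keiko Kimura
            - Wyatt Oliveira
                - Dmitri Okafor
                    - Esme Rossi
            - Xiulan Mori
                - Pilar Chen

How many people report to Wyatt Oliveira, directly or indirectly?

Wyatt Oliveira directly manages Dmitri Okafor. Under Dmitri Okafor: Esme Rossi (1). That's 2 in total.

2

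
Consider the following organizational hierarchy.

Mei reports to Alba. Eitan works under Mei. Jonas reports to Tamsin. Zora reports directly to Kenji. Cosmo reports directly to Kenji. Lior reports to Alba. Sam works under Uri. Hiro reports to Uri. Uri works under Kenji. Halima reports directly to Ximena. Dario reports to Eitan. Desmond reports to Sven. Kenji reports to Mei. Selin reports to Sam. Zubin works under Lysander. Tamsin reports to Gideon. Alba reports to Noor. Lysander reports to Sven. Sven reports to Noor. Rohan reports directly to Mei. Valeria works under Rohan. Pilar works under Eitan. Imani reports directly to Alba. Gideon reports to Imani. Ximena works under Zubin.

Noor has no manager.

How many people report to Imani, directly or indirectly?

Imani directly manages Gideon. Under Gideon: Tamsin, Jonas (2). That's 3 in total.

3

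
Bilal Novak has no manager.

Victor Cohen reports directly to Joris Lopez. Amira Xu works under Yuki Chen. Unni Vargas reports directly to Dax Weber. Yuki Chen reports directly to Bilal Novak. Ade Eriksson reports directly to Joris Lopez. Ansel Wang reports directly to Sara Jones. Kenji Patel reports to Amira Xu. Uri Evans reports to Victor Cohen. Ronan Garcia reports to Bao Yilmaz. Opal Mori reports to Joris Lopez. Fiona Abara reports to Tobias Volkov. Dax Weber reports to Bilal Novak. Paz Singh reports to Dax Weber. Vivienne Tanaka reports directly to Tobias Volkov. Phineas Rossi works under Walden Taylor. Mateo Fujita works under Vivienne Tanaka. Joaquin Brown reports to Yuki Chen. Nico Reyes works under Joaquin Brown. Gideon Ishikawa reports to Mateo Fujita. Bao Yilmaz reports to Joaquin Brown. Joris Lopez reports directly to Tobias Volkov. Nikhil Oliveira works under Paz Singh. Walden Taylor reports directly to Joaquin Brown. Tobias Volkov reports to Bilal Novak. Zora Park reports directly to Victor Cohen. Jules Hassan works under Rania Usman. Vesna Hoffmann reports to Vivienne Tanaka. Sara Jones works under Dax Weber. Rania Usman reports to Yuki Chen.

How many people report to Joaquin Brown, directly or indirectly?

Joaquin Brown directly manages Walden Taylor, Bao Yilmaz, Nico Reyes. Under Walden Taylor: Phineas Rossi (1). Under Bao Yilmaz: Ronan Garcia (1). Nico Reyes has no reports. So Joaquin Brown's organization is 3 direct reports plus everyone under them: 2 + 2 + 1 = 5.

5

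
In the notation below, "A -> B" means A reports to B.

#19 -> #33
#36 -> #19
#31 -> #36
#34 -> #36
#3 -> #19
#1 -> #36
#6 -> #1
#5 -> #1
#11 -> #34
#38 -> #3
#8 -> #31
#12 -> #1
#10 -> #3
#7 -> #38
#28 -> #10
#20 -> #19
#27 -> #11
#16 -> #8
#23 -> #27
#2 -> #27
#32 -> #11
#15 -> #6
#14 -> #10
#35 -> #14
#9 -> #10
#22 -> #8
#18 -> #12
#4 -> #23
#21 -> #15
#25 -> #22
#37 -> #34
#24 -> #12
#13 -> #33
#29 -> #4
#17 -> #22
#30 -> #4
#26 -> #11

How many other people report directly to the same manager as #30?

1

#30 reports to #4. #4's other direct reports are #29 — 1 peer.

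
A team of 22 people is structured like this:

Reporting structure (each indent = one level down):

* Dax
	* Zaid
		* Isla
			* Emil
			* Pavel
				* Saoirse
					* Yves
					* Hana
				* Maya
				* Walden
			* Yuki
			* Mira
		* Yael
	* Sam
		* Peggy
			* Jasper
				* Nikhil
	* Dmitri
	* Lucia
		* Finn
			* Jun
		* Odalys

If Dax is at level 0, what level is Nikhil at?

Chain from Nikhil up to Dax: Nikhil → Jasper → Peggy → Sam → Dax. That is 4 steps up, so Nikhil is 4 levels below Dax.

4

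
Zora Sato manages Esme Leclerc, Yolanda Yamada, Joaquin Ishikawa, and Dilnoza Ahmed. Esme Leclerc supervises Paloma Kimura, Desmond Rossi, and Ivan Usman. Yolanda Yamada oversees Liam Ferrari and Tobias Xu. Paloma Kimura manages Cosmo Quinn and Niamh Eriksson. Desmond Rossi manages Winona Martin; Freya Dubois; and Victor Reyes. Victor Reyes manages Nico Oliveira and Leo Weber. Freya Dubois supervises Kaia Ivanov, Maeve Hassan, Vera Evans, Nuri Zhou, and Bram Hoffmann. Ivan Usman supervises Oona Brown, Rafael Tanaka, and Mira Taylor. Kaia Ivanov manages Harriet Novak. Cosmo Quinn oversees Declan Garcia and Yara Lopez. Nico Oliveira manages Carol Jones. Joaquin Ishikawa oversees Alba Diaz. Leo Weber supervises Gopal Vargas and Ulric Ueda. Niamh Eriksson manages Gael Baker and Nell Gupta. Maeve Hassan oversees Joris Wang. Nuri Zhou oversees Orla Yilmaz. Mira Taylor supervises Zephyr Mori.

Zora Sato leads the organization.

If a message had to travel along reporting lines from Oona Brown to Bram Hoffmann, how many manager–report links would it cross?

Oona Brown is 2 levels below Esme Leclerc, and Bram Hoffmann is 3 levels below Esme Leclerc (their lowest common manager). The shortest path runs up from Oona Brown to Esme Leclerc and back down to Bram Hoffmann: 2 + 3 = 5 links.

5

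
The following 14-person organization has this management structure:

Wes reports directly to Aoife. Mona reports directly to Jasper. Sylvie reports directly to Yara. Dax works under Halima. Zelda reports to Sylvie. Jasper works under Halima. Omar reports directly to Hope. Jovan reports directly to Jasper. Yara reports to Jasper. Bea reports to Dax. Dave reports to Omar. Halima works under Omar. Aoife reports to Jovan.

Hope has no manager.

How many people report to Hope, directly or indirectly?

Hope directly manages Omar. Under Omar: Dave, Halima, Jasper, Mona, Yara, Sylvie, Zelda, Jovan, Aoife, Wes, Dax, Bea (12). That's 13 in total.

13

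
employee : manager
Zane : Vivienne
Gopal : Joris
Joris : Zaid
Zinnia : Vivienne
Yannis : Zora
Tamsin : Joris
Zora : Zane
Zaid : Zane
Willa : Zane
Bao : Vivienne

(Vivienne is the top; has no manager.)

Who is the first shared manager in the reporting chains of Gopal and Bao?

Vivienne

Gopal's chain of managers is Joris, Zaid, Zane, Vivienne. Bao's chain of managers is Vivienne. The first manager that appears in both chains is Vivienne.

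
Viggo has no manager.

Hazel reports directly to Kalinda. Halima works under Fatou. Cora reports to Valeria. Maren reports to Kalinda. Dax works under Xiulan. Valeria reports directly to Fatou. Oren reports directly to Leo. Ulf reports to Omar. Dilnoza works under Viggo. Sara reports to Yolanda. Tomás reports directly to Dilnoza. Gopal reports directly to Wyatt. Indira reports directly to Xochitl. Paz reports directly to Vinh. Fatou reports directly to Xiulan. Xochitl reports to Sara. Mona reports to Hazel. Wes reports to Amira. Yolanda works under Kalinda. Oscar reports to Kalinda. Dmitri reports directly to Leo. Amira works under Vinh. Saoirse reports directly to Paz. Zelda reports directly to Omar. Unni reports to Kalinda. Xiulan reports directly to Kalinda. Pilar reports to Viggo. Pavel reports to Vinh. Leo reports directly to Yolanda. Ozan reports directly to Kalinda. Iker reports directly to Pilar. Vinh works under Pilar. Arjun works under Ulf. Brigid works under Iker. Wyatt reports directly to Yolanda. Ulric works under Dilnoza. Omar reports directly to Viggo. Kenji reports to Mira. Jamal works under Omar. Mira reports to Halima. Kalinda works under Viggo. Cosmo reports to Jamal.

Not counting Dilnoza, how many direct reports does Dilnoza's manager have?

3

Dilnoza reports to Viggo. Viggo's other direct reports are Kalinda, Pilar, Omar — 3 peers.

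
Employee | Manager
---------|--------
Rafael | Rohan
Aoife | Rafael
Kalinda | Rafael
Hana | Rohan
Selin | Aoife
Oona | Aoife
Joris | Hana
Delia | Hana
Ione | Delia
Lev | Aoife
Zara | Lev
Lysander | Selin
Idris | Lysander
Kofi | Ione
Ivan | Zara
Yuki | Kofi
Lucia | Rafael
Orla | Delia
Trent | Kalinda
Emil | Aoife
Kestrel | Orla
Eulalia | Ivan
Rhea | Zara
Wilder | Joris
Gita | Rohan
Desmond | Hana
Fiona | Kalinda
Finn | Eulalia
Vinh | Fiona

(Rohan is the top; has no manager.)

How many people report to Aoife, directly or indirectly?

Aoife directly manages Selin, Oona, Lev, Emil. Under Selin: Lysander, Idris (2). Oona has no reports. Under Lev: Zara, Rhea, Ivan, Eulalia, Finn (5). Emil has no reports. So Aoife's organization is 4 direct reports plus everyone under them: 3 + 1 + 6 + 1 = 11.

11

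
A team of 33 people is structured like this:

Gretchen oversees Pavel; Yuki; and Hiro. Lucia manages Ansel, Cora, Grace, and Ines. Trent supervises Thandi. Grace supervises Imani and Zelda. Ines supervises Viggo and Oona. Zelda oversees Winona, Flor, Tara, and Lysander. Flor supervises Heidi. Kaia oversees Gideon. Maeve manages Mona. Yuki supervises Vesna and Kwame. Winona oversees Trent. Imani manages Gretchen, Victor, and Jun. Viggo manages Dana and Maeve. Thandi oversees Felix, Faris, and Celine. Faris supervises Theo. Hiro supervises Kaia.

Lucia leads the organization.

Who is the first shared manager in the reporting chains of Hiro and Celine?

Grace

Hiro's chain of managers is Gretchen, Imani, Grace, Lucia. Celine's chain of managers is Thandi, Trent, Winona, Zelda, Grace, Lucia. The first manager that appears in both chains is Grace.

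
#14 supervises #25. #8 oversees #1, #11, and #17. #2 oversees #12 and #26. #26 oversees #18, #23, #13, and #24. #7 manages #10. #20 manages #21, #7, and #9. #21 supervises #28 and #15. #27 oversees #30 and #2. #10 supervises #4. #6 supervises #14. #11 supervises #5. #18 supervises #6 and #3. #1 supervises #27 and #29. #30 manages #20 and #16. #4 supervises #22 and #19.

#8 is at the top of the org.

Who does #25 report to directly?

#25 reports directly to #14.

#14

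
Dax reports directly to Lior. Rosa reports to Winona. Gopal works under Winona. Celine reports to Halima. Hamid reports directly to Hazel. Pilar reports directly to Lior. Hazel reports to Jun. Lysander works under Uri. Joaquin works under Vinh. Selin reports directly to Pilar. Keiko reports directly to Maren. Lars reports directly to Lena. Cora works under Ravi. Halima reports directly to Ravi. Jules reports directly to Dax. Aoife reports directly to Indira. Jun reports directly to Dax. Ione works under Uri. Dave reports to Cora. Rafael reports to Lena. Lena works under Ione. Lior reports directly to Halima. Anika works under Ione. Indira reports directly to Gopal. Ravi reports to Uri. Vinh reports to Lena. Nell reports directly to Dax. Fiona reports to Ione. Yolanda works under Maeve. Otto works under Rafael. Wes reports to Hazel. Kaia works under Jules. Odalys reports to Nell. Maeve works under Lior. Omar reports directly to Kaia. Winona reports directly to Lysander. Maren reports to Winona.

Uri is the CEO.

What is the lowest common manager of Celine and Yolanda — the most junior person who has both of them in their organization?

Celine's chain of managers is Halima, Ravi, Uri. Yolanda's chain of managers is Maeve, Lior, Halima, Ravi, Uri. The first manager that appears in both chains is Halima.

Halima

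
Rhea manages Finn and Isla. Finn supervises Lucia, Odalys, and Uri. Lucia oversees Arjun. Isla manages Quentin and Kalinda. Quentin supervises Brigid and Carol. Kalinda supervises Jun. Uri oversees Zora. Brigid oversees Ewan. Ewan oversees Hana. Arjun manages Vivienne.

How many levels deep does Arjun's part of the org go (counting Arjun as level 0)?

1

The longest chain under Arjun runs Arjun → Vivienne, which is 1 level below Arjun.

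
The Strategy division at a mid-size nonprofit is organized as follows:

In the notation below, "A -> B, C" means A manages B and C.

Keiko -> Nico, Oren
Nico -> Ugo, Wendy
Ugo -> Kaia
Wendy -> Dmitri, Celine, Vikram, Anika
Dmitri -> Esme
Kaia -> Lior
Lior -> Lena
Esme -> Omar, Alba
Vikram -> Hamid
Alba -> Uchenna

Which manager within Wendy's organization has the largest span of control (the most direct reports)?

Direct-report counts within Wendy's organization: Wendy has 4; Vikram has 1; Dmitri has 1; Esme has 2; Alba has 1. The largest is 4, held by Wendy.

Wendy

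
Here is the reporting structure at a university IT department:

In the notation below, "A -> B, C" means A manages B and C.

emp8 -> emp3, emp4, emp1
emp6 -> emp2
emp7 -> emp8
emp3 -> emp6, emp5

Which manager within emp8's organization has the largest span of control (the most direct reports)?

emp8

Direct-report counts within emp8's organization: emp8 has 3; emp3 has 2; emp6 has 1. The largest is 3, held by emp8.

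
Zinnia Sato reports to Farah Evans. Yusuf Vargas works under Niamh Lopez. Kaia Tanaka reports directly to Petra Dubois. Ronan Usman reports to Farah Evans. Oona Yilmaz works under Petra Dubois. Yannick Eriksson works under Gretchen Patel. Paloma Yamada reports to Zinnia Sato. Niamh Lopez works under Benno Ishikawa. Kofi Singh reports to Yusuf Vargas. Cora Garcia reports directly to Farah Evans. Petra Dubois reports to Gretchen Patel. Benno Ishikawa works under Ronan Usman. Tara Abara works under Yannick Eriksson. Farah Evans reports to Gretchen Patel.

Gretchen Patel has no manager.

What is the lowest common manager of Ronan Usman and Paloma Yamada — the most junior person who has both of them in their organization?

Ronan Usman's chain of managers is Farah Evans, Gretchen Patel. Paloma Yamada's chain of managers is Zinnia Sato, Farah Evans, Gretchen Patel. The first manager that appears in both chains is Farah Evans.

Farah Evans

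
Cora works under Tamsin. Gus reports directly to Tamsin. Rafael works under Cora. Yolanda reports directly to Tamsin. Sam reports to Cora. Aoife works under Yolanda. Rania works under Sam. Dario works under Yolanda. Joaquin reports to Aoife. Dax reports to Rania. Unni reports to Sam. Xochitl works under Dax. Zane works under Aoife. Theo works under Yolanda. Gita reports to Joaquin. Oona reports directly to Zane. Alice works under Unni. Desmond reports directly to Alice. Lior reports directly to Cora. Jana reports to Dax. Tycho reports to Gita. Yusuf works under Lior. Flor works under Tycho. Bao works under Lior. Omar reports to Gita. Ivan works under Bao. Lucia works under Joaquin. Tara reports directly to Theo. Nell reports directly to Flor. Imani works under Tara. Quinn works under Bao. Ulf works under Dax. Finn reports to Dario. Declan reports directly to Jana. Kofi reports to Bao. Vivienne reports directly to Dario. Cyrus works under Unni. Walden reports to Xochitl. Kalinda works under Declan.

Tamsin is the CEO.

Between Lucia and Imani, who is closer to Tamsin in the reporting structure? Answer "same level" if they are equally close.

Both Lucia and Imani are 4 levels below Tamsin.

same level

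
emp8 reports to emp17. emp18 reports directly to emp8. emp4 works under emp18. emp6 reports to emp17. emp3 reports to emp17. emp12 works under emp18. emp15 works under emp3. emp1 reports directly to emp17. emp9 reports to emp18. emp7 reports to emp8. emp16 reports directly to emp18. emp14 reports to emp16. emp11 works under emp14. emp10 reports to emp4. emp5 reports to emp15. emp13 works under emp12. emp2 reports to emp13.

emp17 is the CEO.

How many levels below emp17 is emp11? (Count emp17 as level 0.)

5

Chain from emp11 up to emp17: emp11 → emp14 → emp16 → emp18 → emp8 → emp17. That is 5 steps up, so emp11 is 5 levels below emp17.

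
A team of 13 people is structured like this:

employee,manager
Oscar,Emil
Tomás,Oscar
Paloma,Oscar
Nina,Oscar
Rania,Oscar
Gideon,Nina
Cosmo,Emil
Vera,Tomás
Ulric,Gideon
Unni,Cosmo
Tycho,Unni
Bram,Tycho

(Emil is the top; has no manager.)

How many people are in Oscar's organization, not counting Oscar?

Oscar directly manages Tomás, Paloma, Nina, Rania. Under Tomás: Vera (1). Paloma has no reports. Under Nina: Gideon, Ulric (2). Rania has no reports. So Oscar's organization is 4 direct reports plus everyone under them: 2 + 1 + 3 + 1 = 7.

7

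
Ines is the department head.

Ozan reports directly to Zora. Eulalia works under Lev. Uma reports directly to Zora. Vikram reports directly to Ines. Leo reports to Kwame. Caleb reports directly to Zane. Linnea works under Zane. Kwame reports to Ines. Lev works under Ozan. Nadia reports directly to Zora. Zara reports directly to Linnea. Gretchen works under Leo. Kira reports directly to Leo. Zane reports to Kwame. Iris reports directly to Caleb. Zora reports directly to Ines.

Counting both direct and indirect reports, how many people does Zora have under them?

Zora directly manages Nadia, Ozan, Uma. Nadia has no reports. Under Ozan: Lev, Eulalia (2). Uma has no reports. So Zora's organization is 3 direct reports plus everyone under them: 1 + 3 + 1 = 5.

5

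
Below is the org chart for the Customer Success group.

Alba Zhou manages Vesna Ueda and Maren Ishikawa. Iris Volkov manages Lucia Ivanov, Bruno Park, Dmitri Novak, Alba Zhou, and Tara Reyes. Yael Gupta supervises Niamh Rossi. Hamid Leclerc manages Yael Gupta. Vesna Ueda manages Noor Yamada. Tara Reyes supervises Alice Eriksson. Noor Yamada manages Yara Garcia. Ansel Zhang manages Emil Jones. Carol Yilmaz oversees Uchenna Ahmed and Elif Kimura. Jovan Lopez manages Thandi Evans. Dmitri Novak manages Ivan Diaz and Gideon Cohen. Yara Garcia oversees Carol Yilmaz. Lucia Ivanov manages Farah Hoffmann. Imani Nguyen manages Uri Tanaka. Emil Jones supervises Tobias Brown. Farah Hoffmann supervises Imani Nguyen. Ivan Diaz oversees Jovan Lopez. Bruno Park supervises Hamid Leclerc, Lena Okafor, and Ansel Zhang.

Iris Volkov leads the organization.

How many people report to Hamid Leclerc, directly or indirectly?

2

Hamid Leclerc directly manages Yael Gupta. Under Yael Gupta: Niamh Rossi (1). That's 2 in total.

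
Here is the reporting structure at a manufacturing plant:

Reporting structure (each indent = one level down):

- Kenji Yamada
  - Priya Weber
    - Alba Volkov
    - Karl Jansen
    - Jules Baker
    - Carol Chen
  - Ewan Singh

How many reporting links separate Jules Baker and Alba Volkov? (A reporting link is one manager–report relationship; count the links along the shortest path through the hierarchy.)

2

Jules Baker is 1 level below Priya Weber, and Alba Volkov is 1 level below Priya Weber (their lowest common manager). The shortest path runs up from Jules Baker to Priya Weber and back down to Alba Volkov: 1 + 1 = 2 links.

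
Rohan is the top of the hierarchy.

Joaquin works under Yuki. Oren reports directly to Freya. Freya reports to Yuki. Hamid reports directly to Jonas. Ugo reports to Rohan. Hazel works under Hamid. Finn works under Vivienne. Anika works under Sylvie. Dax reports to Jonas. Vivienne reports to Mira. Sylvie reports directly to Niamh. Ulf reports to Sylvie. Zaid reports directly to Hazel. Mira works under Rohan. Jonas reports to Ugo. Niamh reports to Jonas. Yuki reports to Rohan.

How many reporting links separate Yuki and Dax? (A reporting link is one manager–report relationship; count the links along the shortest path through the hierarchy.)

Yuki is 1 level below Rohan, and Dax is 3 levels below Rohan (their lowest common manager). The shortest path runs up from Yuki to Rohan and back down to Dax: 1 + 3 = 4 links.

4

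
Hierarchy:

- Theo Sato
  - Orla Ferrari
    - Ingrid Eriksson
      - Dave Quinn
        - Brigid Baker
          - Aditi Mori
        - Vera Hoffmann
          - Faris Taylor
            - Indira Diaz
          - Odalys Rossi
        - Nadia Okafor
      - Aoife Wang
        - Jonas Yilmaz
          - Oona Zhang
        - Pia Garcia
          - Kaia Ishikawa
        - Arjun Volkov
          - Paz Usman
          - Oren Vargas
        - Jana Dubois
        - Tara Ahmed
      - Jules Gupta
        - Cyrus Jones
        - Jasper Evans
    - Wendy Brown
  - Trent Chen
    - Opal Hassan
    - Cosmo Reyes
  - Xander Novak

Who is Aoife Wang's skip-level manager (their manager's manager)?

Aoife Wang reports to Ingrid Eriksson, and Ingrid Eriksson reports to Orla Ferrari. So Aoife Wang's skip-level manager is Orla Ferrari.

Orla Ferrari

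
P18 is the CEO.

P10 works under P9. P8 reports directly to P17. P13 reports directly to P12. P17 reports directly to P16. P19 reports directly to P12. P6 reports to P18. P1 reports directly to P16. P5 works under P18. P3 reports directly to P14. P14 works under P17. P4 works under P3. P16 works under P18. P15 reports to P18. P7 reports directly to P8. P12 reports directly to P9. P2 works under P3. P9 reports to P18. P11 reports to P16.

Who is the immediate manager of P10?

P10 reports directly to P9.

P9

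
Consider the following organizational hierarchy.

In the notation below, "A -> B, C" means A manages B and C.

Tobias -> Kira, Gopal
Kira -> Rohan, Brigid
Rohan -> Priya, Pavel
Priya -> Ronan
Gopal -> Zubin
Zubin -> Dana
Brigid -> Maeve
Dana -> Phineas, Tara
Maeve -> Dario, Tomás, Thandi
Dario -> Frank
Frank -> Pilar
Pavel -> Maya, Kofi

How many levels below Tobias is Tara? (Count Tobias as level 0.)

Chain from Tara up to Tobias: Tara → Dana → Zubin → Gopal → Tobias. That is 4 steps up, so Tara is 4 levels below Tobias.

4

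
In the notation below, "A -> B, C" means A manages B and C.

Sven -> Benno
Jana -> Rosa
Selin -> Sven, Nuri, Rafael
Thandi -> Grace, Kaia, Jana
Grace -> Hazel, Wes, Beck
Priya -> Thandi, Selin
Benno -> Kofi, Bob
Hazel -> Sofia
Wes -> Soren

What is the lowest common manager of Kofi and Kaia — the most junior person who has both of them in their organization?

Priya

Kofi's chain of managers is Benno, Sven, Selin, Priya. Kaia's chain of managers is Thandi, Priya. The first manager that appears in both chains is Priya.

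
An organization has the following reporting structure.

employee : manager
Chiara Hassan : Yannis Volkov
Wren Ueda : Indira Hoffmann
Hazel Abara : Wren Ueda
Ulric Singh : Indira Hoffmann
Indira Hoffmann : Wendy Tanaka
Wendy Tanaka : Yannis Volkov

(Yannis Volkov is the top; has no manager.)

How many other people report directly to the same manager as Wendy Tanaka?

1

Wendy Tanaka reports to Yannis Volkov. Yannis Volkov's other direct reports are Chiara Hassan — 1 peer.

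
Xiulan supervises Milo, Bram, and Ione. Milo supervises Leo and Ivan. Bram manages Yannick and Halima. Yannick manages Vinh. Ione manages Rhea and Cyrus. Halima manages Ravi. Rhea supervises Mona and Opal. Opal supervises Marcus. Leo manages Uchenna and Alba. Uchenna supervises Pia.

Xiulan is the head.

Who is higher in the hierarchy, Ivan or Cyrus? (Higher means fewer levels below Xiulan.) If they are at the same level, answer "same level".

Both Ivan and Cyrus are 2 levels below Xiulan.

same level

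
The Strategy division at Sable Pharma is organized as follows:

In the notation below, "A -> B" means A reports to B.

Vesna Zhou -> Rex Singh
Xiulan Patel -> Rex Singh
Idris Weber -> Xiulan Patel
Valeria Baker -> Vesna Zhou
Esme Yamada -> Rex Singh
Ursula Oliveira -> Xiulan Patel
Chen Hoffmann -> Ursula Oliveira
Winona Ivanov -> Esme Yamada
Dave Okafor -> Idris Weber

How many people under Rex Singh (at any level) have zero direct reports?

The people in Rex Singh's organization with no one reporting to them are Winona Ivanov, Chen Hoffmann, Dave Okafor, Valeria Baker. That is 4.

4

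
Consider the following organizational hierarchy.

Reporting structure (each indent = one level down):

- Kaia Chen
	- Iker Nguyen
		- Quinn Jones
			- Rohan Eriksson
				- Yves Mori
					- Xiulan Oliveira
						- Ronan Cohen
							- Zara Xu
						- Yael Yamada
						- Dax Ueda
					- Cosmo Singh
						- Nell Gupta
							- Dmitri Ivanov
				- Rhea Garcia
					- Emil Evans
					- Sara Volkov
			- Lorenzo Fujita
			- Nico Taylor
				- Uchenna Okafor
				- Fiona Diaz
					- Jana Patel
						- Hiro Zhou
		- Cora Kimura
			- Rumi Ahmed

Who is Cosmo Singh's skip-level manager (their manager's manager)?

Cosmo Singh reports to Yves Mori, and Yves Mori reports to Rohan Eriksson. So Cosmo Singh's skip-level manager is Rohan Eriksson.

Rohan Eriksson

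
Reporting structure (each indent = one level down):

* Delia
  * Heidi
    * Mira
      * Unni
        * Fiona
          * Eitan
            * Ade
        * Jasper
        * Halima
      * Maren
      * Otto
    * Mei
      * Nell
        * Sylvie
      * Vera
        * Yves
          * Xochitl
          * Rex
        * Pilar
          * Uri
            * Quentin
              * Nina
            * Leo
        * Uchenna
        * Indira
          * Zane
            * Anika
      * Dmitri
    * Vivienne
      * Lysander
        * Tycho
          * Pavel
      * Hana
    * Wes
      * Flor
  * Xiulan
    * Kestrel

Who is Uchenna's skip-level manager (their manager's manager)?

Mei

Uchenna reports to Vera, and Vera reports to Mei. So Uchenna's skip-level manager is Mei.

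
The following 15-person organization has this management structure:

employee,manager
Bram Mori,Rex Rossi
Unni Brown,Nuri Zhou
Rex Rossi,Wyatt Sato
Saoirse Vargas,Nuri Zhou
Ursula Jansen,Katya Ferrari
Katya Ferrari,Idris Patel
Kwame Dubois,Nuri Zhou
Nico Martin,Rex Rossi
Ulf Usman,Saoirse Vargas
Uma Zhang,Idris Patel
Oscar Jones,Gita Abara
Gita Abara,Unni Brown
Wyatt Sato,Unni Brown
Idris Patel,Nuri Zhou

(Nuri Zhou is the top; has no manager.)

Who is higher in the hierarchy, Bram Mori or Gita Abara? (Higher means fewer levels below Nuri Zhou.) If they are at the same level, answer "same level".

Bram Mori is 4 levels below Nuri Zhou; Gita Abara is 2. Gita Abara is higher.

Gita Abara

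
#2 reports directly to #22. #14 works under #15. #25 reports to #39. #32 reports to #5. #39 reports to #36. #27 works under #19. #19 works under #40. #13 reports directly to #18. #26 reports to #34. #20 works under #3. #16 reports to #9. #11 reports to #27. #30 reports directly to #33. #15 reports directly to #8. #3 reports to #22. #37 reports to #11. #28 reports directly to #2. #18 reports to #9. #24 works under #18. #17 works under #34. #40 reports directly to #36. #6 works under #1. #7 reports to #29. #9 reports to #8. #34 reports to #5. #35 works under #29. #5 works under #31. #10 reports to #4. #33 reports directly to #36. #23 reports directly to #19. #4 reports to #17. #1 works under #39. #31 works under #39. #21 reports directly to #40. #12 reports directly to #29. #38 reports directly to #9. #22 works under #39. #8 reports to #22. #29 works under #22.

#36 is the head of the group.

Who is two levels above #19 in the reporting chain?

#19 reports to #40, and #40 reports to #36. So #19's skip-level manager is #36.

#36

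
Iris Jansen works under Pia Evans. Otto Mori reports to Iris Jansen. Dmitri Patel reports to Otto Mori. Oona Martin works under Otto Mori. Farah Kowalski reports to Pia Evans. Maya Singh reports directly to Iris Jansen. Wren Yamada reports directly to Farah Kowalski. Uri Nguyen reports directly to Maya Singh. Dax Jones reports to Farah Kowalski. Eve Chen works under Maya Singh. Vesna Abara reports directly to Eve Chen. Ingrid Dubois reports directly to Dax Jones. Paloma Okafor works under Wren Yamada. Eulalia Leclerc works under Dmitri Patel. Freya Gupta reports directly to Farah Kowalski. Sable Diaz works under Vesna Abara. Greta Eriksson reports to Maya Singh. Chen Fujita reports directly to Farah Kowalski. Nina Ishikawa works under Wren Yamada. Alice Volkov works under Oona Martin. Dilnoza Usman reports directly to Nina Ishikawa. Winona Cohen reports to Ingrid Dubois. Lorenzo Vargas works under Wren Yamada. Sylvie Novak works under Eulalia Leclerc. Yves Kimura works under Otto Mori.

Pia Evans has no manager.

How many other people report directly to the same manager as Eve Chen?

Eve Chen reports to Maya Singh. Maya Singh's other direct reports are Uri Nguyen, Greta Eriksson — 2 peers.

2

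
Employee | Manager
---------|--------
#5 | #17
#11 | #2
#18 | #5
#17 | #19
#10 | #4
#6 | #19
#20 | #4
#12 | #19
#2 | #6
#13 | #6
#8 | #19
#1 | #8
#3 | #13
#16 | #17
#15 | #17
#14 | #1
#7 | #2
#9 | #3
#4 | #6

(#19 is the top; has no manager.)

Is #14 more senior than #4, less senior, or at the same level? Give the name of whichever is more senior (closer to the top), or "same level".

#4

#14 is 3 levels below #19; #4 is 2. #4 is higher.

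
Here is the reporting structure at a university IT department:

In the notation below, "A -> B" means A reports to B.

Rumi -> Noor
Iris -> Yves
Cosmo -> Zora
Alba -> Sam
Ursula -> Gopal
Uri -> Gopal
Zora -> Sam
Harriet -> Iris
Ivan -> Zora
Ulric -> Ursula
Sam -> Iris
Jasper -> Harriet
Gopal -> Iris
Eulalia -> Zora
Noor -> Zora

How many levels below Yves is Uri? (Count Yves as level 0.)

Chain from Uri up to Yves: Uri → Gopal → Iris → Yves. That is 3 steps up, so Uri is 3 levels below Yves.

3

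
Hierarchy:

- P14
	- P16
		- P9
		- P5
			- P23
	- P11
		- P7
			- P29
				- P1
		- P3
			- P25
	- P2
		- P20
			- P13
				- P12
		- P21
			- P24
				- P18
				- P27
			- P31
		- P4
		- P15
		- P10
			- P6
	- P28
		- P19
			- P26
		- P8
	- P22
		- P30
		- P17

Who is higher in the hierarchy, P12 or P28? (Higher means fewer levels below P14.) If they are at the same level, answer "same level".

P28

P12 is 4 levels below P14; P28 is 1. P28 is higher.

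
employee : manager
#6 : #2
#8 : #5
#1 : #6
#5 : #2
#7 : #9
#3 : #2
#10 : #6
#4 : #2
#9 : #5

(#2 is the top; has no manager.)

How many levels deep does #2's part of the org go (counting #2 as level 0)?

The longest chain under #2 runs #2 → #5 → #9 → #7, which is 3 levels below #2.

3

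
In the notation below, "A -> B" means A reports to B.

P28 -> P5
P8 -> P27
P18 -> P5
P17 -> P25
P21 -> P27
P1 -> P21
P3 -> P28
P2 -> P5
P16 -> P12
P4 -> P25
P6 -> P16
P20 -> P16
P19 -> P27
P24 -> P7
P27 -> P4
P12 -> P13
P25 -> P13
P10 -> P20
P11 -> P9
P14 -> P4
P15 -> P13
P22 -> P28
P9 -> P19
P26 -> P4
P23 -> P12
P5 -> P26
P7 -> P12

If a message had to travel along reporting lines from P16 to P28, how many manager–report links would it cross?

P16 is 2 levels below P13, and P28 is 5 levels below P13 (their lowest common manager). The shortest path runs up from P16 to P13 and back down to P28: 2 + 5 = 7 links.

7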